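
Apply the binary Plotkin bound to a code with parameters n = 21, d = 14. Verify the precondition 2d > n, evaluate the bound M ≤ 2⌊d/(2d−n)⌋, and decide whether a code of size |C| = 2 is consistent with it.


Plotkin bound M ≤ 4; given |C| = 2 ≤ bound (satisfied).

Check applicability: 2d = 28, n = 21.
2d − n = 7 > 0, so Plotkin applies.
Compute d/(2d−n) = 14/7 ≈ 2.0000.
⌊d/(2d−n)⌋ = 2.
Plotkin bound: M ≤ 2·2 = 4.
Given |C| = 2, check: satisfied.
This |C| is below the Plotkin bound.


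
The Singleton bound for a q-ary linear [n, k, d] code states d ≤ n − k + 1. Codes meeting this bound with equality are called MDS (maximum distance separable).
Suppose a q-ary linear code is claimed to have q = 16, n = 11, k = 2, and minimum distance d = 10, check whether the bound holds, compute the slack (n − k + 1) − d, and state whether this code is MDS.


Singleton RHS = n − k + 1 = 10, slack = 0, bound satisfied, MDS.

Singleton bound: d ≤ n − k + 1.
Here n = 11, k = 2, so n − k + 1 = 10.
Given d = 10, check d ≤ 10: YES.
Slack = (n − k + 1) − d = 0.
The code is MDS (slack = 0).
Description: the claimed parameters are [11, 2, 10]_16; such a code would be MDS (meets Singleton bound).


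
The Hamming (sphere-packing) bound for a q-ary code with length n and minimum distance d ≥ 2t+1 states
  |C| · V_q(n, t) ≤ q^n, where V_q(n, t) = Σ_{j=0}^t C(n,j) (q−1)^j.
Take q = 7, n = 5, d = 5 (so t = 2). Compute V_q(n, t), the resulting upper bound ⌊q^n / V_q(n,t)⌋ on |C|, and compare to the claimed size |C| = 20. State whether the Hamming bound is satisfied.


V_q(n, t) = 391, q^n = 16807, Hamming bound = 42, |C| = 20 ≤ bound (satisfied).

Step 1: Compute V_q(n, t) = Σ_{j=0}^2 C(n, j) (q−1)^j.
  j = 0: C(5,0)·(6)^0 = 1·1 = 1.
  j = 1: C(5,1)·(6)^1 = 5·6 = 30.
  j = 2: C(5,2)·(6)^2 = 10·36 = 360.
  V_q(n, t) = 1 + 30 + 360 = 391.
Step 2: q^n = 7^5 = 16807.
Step 3: Hamming bound ⌊q^n / V_q(n,t)⌋ = ⌊16807/391⌋ = 42.
Step 4: Compare |C| = 20 to 42: satisfied.
The claimed |C| lies below the Hamming bound.


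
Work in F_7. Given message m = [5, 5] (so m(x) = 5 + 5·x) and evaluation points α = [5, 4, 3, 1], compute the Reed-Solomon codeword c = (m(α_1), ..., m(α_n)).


c = [2, 4, 6, 3]

Message polynomial: m(x) = 5 + 5·x (mod 7).
For each evaluation point α_i, compute m(α_i) mod 7:
  α_1 = 5: Horner steps 5 → 2, so m(5) = 2.
  α_2 = 4: Horner steps 5 → 4, so m(4) = 4.
  α_3 = 3: Horner steps 5 → 6, so m(3) = 6.
  α_4 = 1: Horner steps 5 → 3, so m(1) = 3.
Codeword c = [2, 4, 6, 3] ∈ F_7^4.


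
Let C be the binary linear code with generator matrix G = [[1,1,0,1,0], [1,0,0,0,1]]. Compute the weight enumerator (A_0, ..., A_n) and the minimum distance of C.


Weight distribution: A_0 = 1, A_2 = 1, A_3 = 2. Minimum distance d = 2.

Enumerate all 2^2 = 4 messages m ∈ F_2^2.
For each, compute codeword c = mG in F_2^5, then tally its weight.
  m = 00 → c = 00000, weight = 0.
  m = 10 → c = 11010, weight = 3.
  m = 01 → c = 10001, weight = 2.
  m = 11 → c = 01011, weight = 3.
Tally weights:
  weight 0: 1 codewords.
  weight 2: 1 codewords.
  weight 3: 2 codewords.
Minimum distance d = smallest w > 0 with A_w > 0 = 2.
Sanity: Σ A_w = 4 = 2^2 = 4 ✓.


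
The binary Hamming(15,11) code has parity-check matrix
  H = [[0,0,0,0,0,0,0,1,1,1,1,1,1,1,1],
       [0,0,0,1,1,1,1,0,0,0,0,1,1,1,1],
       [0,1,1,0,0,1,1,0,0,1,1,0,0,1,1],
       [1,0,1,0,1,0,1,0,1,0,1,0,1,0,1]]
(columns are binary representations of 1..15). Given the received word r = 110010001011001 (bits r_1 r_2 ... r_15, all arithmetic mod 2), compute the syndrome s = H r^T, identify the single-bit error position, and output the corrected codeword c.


s = (0, 1, 1, 1)^T, error position = 7, corrected codeword c = 110010101011001

Compute s = H r^T mod 2 one row at a time:
  s_1 = 0 + 1 + 0 + 1 + 1 + 0 + 0 + 1 = 4 ≡ 0 (mod 2).
  s_2 = 0 + 1 + 0 + 0 + 1 + 0 + 0 + 1 = 3 ≡ 1 (mod 2).
  s_3 = 1 + 0 + 0 + 0 + 0 + 1 + 0 + 1 = 3 ≡ 1 (mod 2).
  s_4 = 1 + 0 + 1 + 0 + 1 + 1 + 0 + 1 = 5 ≡ 1 (mod 2).
s = (0, 1, 1, 1)^T — this equals column 7 of H (binary 0111), so error is at position 7.
Correct: flip bit 7 of r = 110010001011001 to get c = 110010101011001.


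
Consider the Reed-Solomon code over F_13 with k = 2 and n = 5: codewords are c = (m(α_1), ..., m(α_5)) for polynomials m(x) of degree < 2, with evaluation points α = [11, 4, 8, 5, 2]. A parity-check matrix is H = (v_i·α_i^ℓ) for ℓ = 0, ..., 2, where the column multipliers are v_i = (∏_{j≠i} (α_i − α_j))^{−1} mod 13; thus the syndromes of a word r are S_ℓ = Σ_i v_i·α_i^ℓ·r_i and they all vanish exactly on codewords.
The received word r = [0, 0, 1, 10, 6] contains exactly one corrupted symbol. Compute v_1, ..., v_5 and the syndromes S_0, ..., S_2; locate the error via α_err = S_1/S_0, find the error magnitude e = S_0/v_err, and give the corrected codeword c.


S = (7, 12, 2), error at position 1, error magnitude e = 8, c = [5, 0, 1, 10, 6].

Step 1: column multipliers v_i = (∏_{j≠i}(α_i − α_j))^{−1} mod 13.
  i = 1 (α = 11): (11−4)(11−8)(11−5)(11−2) = 7·3·6·9 = 1134 ≡ 3, so v_1 = 3^{−1} = 9 (mod 13).
  i = 2 (α = 4): (4−11)(4−8)(4−5)(4−2) = (−7)·(−4)·(−1)·2 = −56 ≡ 9, so v_2 = 9^{−1} = 3 (mod 13).
  i = 3 (α = 8): (8−11)(8−4)(8−5)(8−2) = (−3)·4·3·6 = −216 ≡ 5, so v_3 = 5^{−1} = 8 (mod 13).
  i = 4 (α = 5): (5−11)(5−4)(5−8)(5−2) = (−6)·1·(−3)·3 = 54 ≡ 2, so v_4 = 2^{−1} = 7 (mod 13).
  i = 5 (α = 2): (2−11)(2−4)(2−8)(2−5) = (−9)·(−2)·(−6)·(−3) = 324 ≡ 12, so v_5 = 12^{−1} = 12 (mod 13).
  v = [9, 3, 8, 7, 12].
Step 2: syndromes of r = [0, 0, 1, 10, 6] (all sums mod 13).
  S_0 = Σ v_i r_i = 9·0 + 3·0 + 8·1 + 7·10 + 12·6 = 150 ≡ 7.
  S_1 = Σ v_i α_i r_i = 9·11·0 + 3·4·0 + 8·8·1 + 7·5·10 + 12·2·6 = 558 ≡ 12.
  α_i^2 mod 13 = [4, 3, 12, 12, 4].
  S_2 = Σ v_i α_i^2 r_i = 9·4·0 + 3·3·0 + 8·12·1 + 7·12·10 + 12·4·6 = 1224 ≡ 2.
  S = (7, 12, 2) ≠ 0, so r is not a codeword (an error is present).
Step 3: locate the error. For a single error e at position i, S_ℓ = v_i·e·α_i^ℓ, so α_err = S_1/S_0.
  S_0^{−1} = 7^{−1} = 2 (mod 13), so α_err = 12·2 = 24 ≡ 11 = α_1. Error position i = 1.
  Consistency check: S_2/S_1 = 2·12 = 24 ≡ 11 = α_err ✓ (single-error assumption holds).
Step 4: error magnitude e = S_0/v_1 = S_0·∏_{j≠1}(α_1 − α_j) = 7·3 = 21 ≡ 8 (mod 13).
Step 5: correct position 1: c_1 = r_1 − e = 0 − 8 ≡ 5 (mod 13). Hence c = [5, 0, 1, 10, 6].
  Check: interpolating c through the α_i gives m(x) = 12 + 10·x (degree < 2) with m(α_i) = c_i for every i, so c is indeed a codeword.


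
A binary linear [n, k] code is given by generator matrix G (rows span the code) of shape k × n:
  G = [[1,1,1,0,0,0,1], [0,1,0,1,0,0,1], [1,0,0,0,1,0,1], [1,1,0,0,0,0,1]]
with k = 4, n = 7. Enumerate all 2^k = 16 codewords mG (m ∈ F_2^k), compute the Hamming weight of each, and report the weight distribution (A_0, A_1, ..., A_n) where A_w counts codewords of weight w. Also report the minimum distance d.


Weight distribution: A_0 = 1, A_1 = 1, A_2 = 2, A_3 = 6, A_4 = 5, A_5 = 1. Minimum distance d = 1.

Enumerate all 2^4 = 16 messages m ∈ F_2^4.
For each, compute codeword c = mG in F_2^7, then tally its weight.
  m = 0000 → c = 0000000, weight = 0.
  m = 1000 → c = 1110001, weight = 4.
  m = 0100 → c = 0101001, weight = 3.
  m = 1100 → c = 1011000, weight = 3.
  m = 0010 → c = 1000101, weight = 3.
  m = 1010 → c = 0110100, weight = 3.
  m = 0110 → c = 1101100, weight = 4.
  m = 1110 → c = 0011101, weight = 4.
  m = 0001 → c = 1100001, weight = 3.
  m = 1001 → c = 0010000, weight = 1.
  m = 0101 → c = 1001000, weight = 2.
  m = 1101 → c = 0111001, weight = 4.
  m = 0011 → c = 0100100, weight = 2.
  m = 1011 → c = 1010101, weight = 4.
  m = 0111 → c = 0001101, weight = 3.
  m = 1111 → c = 1111100, weight = 5.
Tally weights:
  weight 0: 1 codewords.
  weight 1: 1 codewords.
  weight 2: 2 codewords.
  weight 3: 6 codewords.
  weight 4: 5 codewords.
  weight 5: 1 codewords.
Minimum distance d = smallest w > 0 with A_w > 0 = 1.
Sanity: Σ A_w = 16 = 2^4 = 16 ✓.


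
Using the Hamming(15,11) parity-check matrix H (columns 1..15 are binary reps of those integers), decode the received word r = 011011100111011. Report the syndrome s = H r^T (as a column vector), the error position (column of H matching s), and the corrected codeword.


s = (1, 0, 0, 1)^T, error position = 9, corrected codeword c = 011011101111011

Compute s = H r^T mod 2 one row at a time:
  s_1 = 0 + 0 + 1 + 1 + 1 + 0 + 1 + 1 = 5 ≡ 1 (mod 2).
  s_2 = 0 + 1 + 1 + 1 + 1 + 0 + 1 + 1 = 6 ≡ 0 (mod 2).
  s_3 = 1 + 1 + 1 + 1 + 1 + 1 + 1 + 1 = 8 ≡ 0 (mod 2).
  s_4 = 0 + 1 + 1 + 1 + 0 + 1 + 0 + 1 = 5 ≡ 1 (mod 2).
s = (1, 0, 0, 1)^T — this equals column 9 of H (binary 1001), so error is at position 9.
Correct: flip bit 9 of r = 011011100111011 to get c = 011011101111011.


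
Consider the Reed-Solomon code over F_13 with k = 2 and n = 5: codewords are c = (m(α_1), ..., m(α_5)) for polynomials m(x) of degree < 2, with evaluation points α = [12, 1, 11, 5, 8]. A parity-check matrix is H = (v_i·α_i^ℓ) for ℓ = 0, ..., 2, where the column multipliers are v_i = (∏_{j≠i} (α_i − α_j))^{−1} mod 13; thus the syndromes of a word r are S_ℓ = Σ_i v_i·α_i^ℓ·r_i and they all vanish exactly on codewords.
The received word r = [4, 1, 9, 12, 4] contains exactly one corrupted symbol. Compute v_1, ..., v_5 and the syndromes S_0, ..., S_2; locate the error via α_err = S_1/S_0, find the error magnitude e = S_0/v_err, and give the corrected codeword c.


S = (6, 7, 6), error at position 1, error magnitude e = 2, c = [2, 1, 9, 12, 4].

Step 1: column multipliers v_i = (∏_{j≠i}(α_i − α_j))^{−1} mod 13.
  i = 1 (α = 12): (12−1)(12−11)(12−5)(12−8) = 11·1·7·4 = 308 ≡ 9, so v_1 = 9^{−1} = 3 (mod 13).
  i = 2 (α = 1): (1−12)(1−11)(1−5)(1−8) = (−11)·(−10)·(−4)·(−7) = 3080 ≡ 12, so v_2 = 12^{−1} = 12 (mod 13).
  i = 3 (α = 11): (11−12)(11−1)(11−5)(11−8) = (−1)·10·6·3 = −180 ≡ 2, so v_3 = 2^{−1} = 7 (mod 13).
  i = 4 (α = 5): (5−12)(5−1)(5−11)(5−8) = (−7)·4·(−6)·(−3) = −504 ≡ 3, so v_4 = 3^{−1} = 9 (mod 13).
  i = 5 (α = 8): (8−12)(8−1)(8−11)(8−5) = (−4)·7·(−3)·3 = 252 ≡ 5, so v_5 = 5^{−1} = 8 (mod 13).
  v = [3, 12, 7, 9, 8].
Step 2: syndromes of r = [4, 1, 9, 12, 4] (all sums mod 13).
  S_0 = Σ v_i r_i = 3·4 + 12·1 + 7·9 + 9·12 + 8·4 = 227 ≡ 6.
  S_1 = Σ v_i α_i r_i = 3·12·4 + 12·1·1 + 7·11·9 + 9·5·12 + 8·8·4 = 1645 ≡ 7.
  α_i^2 mod 13 = [1, 1, 4, 12, 12].
  S_2 = Σ v_i α_i^2 r_i = 3·1·4 + 12·1·1 + 7·4·9 + 9·12·12 + 8·12·4 = 1956 ≡ 6.
  S = (6, 7, 6) ≠ 0, so r is not a codeword (an error is present).
Step 3: locate the error. For a single error e at position i, S_ℓ = v_i·e·α_i^ℓ, so α_err = S_1/S_0.
  S_0^{−1} = 6^{−1} = 11 (mod 13), so α_err = 7·11 = 77 ≡ 12 = α_1. Error position i = 1.
  Consistency check: S_2/S_1 = 6·2 = 12 ≡ 12 = α_err ✓ (single-error assumption holds).
Step 4: error magnitude e = S_0/v_1 = S_0·∏_{j≠1}(α_1 − α_j) = 6·9 = 54 ≡ 2 (mod 13).
Step 5: correct position 1: c_1 = r_1 − e = 4 − 2 ≡ 2 (mod 13). Hence c = [2, 1, 9, 12, 4].
  Check: interpolating c through the α_i gives m(x) = 8 + 6·x (degree < 2) with m(α_i) = c_i for every i, so c is indeed a codeword.


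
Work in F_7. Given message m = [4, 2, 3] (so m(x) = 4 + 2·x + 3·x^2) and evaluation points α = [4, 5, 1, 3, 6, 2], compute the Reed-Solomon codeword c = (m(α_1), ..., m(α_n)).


c = [4, 5, 2, 2, 5, 6]

Message polynomial: m(x) = 4 + 2·x + 3·x^2 (mod 7).
For each evaluation point α_i, compute m(α_i) mod 7:
  α_1 = 4: Horner steps 3 → 0 → 4, so m(4) = 4.
  α_2 = 5: Horner steps 3 → 3 → 5, so m(5) = 5.
  α_3 = 1: Horner steps 3 → 5 → 2, so m(1) = 2.
  α_4 = 3: Horner steps 3 → 4 → 2, so m(3) = 2.
  α_5 = 6: Horner steps 3 → 6 → 5, so m(6) = 5.
  α_6 = 2: Horner steps 3 → 1 → 6, so m(2) = 6.
Codeword c = [4, 5, 2, 2, 5, 6] ∈ F_7^6.


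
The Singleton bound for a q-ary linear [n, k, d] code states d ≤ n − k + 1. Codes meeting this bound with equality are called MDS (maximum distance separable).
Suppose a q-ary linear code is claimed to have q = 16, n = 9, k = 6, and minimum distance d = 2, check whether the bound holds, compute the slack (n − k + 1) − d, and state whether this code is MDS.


Singleton RHS = n − k + 1 = 4, slack = 2, bound satisfied, not MDS.

Singleton bound: d ≤ n − k + 1.
Here n = 9, k = 6, so n − k + 1 = 4.
Given d = 2, check d ≤ 4: YES.
Slack = (n − k + 1) − d = 2.
The code is NOT MDS (slack = 2 > 0).
Description: the claimed parameters are [9, 6, 2]_16; such a code would be non-MDS.


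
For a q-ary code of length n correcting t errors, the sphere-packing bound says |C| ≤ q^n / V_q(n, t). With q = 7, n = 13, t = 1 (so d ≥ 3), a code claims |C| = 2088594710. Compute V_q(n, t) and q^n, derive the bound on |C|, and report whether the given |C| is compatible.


V_q(n, t) = 79, q^n = 96889010407, Hamming bound = 1226443169, |C| = 2088594710 > bound (violated).

Step 1: Compute V_q(n, t) = Σ_{j=0}^1 C(n, j) (q−1)^j.
  j = 0: C(13,0)·(6)^0 = 1·1 = 1.
  j = 1: C(13,1)·(6)^1 = 13·6 = 78.
  V_q(n, t) = 1 + 78 = 79.
Step 2: q^n = 7^13 = 96889010407.
Step 3: Hamming bound ⌊q^n / V_q(n,t)⌋ = ⌊96889010407/79⌋ = 1226443169.
Step 4: Compare |C| = 2088594710 to 1226443169: violated.
The claimed |C| lies above the Hamming bound, so no 7-ary code of length 13 with d ≥ 3 can have 2088594710 codewords.


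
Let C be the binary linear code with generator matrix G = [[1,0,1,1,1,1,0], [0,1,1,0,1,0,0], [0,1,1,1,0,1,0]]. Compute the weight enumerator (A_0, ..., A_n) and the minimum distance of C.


Weight distribution: A_0 = 1, A_2 = 1, A_3 = 3, A_4 = 2, A_5 = 1. Minimum distance d = 2.

Enumerate all 2^3 = 8 messages m ∈ F_2^3.
For each, compute codeword c = mG in F_2^7, then tally its weight.
  m = 000 → c = 0000000, weight = 0.
  m = 100 → c = 1011110, weight = 5.
  m = 010 → c = 0110100, weight = 3.
  m = 110 → c = 1101010, weight = 4.
  m = 001 → c = 0111010, weight = 4.
  m = 101 → c = 1100100, weight = 3.
  m = 011 → c = 0001110, weight = 3.
  m = 111 → c = 1010000, weight = 2.
Tally weights:
  weight 0: 1 codewords.
  weight 2: 1 codewords.
  weight 3: 3 codewords.
  weight 4: 2 codewords.
  weight 5: 1 codewords.
Minimum distance d = smallest w > 0 with A_w > 0 = 2.
Sanity: Σ A_w = 8 = 2^3 = 8 ✓.


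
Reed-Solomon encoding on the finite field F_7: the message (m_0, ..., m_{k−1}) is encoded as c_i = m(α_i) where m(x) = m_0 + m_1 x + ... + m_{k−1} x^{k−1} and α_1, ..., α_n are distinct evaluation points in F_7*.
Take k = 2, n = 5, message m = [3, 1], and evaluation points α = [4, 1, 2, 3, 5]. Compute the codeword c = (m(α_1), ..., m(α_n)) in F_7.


c = [0, 4, 5, 6, 1]

Message polynomial: m(x) = 3 + 1·x (mod 7).
For each evaluation point α_i, compute m(α_i) mod 7:
  α_1 = 4: Horner steps 1 → 0, so m(4) = 0.
  α_2 = 1: Horner steps 1 → 4, so m(1) = 4.
  α_3 = 2: Horner steps 1 → 5, so m(2) = 5.
  α_4 = 3: Horner steps 1 → 6, so m(3) = 6.
  α_5 = 5: Horner steps 1 → 1, so m(5) = 1.
Codeword c = [0, 4, 5, 6, 1] ∈ F_7^5.


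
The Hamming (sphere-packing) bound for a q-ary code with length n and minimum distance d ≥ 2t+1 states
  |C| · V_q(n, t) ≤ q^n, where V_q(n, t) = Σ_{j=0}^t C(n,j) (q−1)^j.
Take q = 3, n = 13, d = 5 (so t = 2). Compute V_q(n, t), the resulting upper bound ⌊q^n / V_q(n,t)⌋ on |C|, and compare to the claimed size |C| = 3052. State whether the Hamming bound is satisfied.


V_q(n, t) = 339, q^n = 1594323, Hamming bound = 4703, |C| = 3052 ≤ bound (satisfied).

Step 1: Compute V_q(n, t) = Σ_{j=0}^2 C(n, j) (q−1)^j.
  j = 0: C(13,0)·(2)^0 = 1·1 = 1.
  j = 1: C(13,1)·(2)^1 = 13·2 = 26.
  j = 2: C(13,2)·(2)^2 = 78·4 = 312.
  V_q(n, t) = 1 + 26 + 312 = 339.
Step 2: q^n = 3^13 = 1594323.
Step 3: Hamming bound ⌊q^n / V_q(n,t)⌋ = ⌊1594323/339⌋ = 4703.
Step 4: Compare |C| = 3052 to 4703: satisfied.
The claimed |C| lies below the Hamming bound.


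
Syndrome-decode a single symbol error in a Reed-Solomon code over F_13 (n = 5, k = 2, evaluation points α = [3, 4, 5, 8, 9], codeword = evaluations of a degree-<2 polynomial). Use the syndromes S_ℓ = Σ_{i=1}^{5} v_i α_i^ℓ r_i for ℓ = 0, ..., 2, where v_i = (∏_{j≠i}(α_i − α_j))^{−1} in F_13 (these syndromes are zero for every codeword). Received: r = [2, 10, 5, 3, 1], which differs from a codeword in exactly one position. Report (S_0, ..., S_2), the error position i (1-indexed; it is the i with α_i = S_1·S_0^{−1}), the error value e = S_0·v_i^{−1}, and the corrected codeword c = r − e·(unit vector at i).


S = (1, 9, 3), error at position 5, error magnitude e = 3, c = [2, 10, 5, 3, 11].

Step 1: column multipliers v_i = (∏_{j≠i}(α_i − α_j))^{−1} mod 13.
  i = 1 (α = 3): (3−4)(3−5)(3−8)(3−9) = (−1)·(−2)·(−5)·(−6) = 60 ≡ 8, so v_1 = 8^{−1} = 5 (mod 13).
  i = 2 (α = 4): (4−3)(4−5)(4−8)(4−9) = 1·(−1)·(−4)·(−5) = −20 ≡ 6, so v_2 = 6^{−1} = 11 (mod 13).
  i = 3 (α = 5): (5−3)(5−4)(5−8)(5−9) = 2·1·(−3)·(−4) = 24 ≡ 11, so v_3 = 11^{−1} = 6 (mod 13).
  i = 4 (α = 8): (8−3)(8−4)(8−5)(8−9) = 5·4·3·(−1) = −60 ≡ 5, so v_4 = 5^{−1} = 8 (mod 13).
  i = 5 (α = 9): (9−3)(9−4)(9−5)(9−8) = 6·5·4·1 = 120 ≡ 3, so v_5 = 3^{−1} = 9 (mod 13).
  v = [5, 11, 6, 8, 9].
Step 2: syndromes of r = [2, 10, 5, 3, 1] (all sums mod 13).
  S_0 = Σ v_i r_i = 5·2 + 11·10 + 6·5 + 8·3 + 9·1 = 183 ≡ 1.
  S_1 = Σ v_i α_i r_i = 5·3·2 + 11·4·10 + 6·5·5 + 8·8·3 + 9·9·1 = 893 ≡ 9.
  α_i^2 mod 13 = [9, 3, 12, 12, 3].
  S_2 = Σ v_i α_i^2 r_i = 5·9·2 + 11·3·10 + 6·12·5 + 8·12·3 + 9·3·1 = 1095 ≡ 3.
  S = (1, 9, 3) ≠ 0, so r is not a codeword (an error is present).
Step 3: locate the error. For a single error e at position i, S_ℓ = v_i·e·α_i^ℓ, so α_err = S_1/S_0.
  S_0^{−1} = 1^{−1} = 1 (mod 13), so α_err = 9·1 = 9 ≡ 9 = α_5. Error position i = 5.
  Consistency check: S_2/S_1 = 3·3 = 9 ≡ 9 = α_err ✓ (single-error assumption holds).
Step 4: error magnitude e = S_0/v_5 = S_0·∏_{j≠5}(α_5 − α_j) = 1·3 = 3 ≡ 3 (mod 13).
Step 5: correct position 5: c_5 = r_5 − e = 1 − 3 ≡ 11 (mod 13). Hence c = [2, 10, 5, 3, 11].
  Check: interpolating c through the α_i gives m(x) = 4 + 8·x (degree < 2) with m(α_i) = c_i for every i, so c is indeed a codeword.


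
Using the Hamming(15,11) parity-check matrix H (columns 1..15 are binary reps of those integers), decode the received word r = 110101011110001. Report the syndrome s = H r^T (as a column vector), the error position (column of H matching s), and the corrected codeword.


s = (1, 1, 1, 0)^T, error position = 14, corrected codeword c = 110101011110011

Compute s = H r^T mod 2 one row at a time:
  s_1 = 1 + 1 + 1 + 1 + 0 + 0 + 0 + 1 = 5 ≡ 1 (mod 2).
  s_2 = 1 + 0 + 1 + 0 + 0 + 0 + 0 + 1 = 3 ≡ 1 (mod 2).
  s_3 = 1 + 0 + 1 + 0 + 1 + 1 + 0 + 1 = 5 ≡ 1 (mod 2).
  s_4 = 1 + 0 + 0 + 0 + 1 + 1 + 0 + 1 = 4 ≡ 0 (mod 2).
s = (1, 1, 1, 0)^T — this equals column 14 of H (binary 1110), so error is at position 14.
Correct: flip bit 14 of r = 110101011110001 to get c = 110101011110011.


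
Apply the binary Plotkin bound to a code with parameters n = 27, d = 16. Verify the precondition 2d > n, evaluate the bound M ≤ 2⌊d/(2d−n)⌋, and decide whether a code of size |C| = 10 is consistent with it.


Plotkin bound M ≤ 6; given |C| = 10 > bound (violated).

Check applicability: 2d = 32, n = 27.
2d − n = 5 > 0, so Plotkin applies.
Compute d/(2d−n) = 16/5 ≈ 3.2000.
⌊d/(2d−n)⌋ = 3.
Plotkin bound: M ≤ 2·3 = 6.
Given |C| = 10, check: VIOLATED.
This |C| is above the Plotkin bound, so no binary code with n = 27, d = 16 and 10 codewords exists.


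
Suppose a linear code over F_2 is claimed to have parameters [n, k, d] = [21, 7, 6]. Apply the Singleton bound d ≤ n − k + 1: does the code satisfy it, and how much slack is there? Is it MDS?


Singleton RHS = n − k + 1 = 15, slack = 9, bound satisfied, not MDS.

Singleton bound: d ≤ n − k + 1.
Here n = 21, k = 7, so n − k + 1 = 15.
Given d = 6, check d ≤ 15: YES.
Slack = (n − k + 1) − d = 9.
The code is NOT MDS (slack = 9 > 0).
Description: the claimed parameters are [21, 7, 6]_2; such a code would be non-MDS.


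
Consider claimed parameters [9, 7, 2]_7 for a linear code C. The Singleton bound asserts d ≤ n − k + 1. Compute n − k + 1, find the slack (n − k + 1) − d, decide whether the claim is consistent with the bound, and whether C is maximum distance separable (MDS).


Singleton RHS = n − k + 1 = 3, slack = 1, bound satisfied, not MDS.

Singleton bound: d ≤ n − k + 1.
Here n = 9, k = 7, so n − k + 1 = 3.
Given d = 2, check d ≤ 3: YES.
Slack = (n − k + 1) − d = 1.
The code is NOT MDS (slack = 1 > 0).
Description: the claimed parameters are [9, 7, 2]_7; such a code would be non-MDS.


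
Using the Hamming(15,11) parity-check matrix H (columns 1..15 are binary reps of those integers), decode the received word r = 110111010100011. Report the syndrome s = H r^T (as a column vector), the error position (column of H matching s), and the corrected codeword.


s = (0, 1, 1, 1)^T, error position = 7, corrected codeword c = 110111110100011

Compute s = H r^T mod 2 one row at a time:
  s_1 = 1 + 0 + 1 + 0 + 0 + 0 + 1 + 1 = 4 ≡ 0 (mod 2).
  s_2 = 1 + 1 + 1 + 0 + 0 + 0 + 1 + 1 = 5 ≡ 1 (mod 2).
  s_3 = 1 + 0 + 1 + 0 + 1 + 0 + 1 + 1 = 5 ≡ 1 (mod 2).
  s_4 = 1 + 0 + 1 + 0 + 0 + 0 + 0 + 1 = 3 ≡ 1 (mod 2).
s = (0, 1, 1, 1)^T — this equals column 7 of H (binary 0111), so error is at position 7.
Correct: flip bit 7 of r = 110111010100011 to get c = 110111110100011.


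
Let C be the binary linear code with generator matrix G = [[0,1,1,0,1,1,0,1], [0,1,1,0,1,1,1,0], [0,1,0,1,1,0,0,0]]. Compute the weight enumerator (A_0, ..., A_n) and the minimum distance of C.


Weight distribution: A_0 = 1, A_2 = 1, A_3 = 1, A_4 = 2, A_5 = 3. Minimum distance d = 2.

Enumerate all 2^3 = 8 messages m ∈ F_2^3.
For each, compute codeword c = mG in F_2^8, then tally its weight.
  m = 000 → c = 00000000, weight = 0.
  m = 100 → c = 01101101, weight = 5.
  m = 010 → c = 01101110, weight = 5.
  m = 110 → c = 00000011, weight = 2.
  m = 001 → c = 01011000, weight = 3.
  m = 101 → c = 00110101, weight = 4.
  m = 011 → c = 00110110, weight = 4.
  m = 111 → c = 01011011, weight = 5.
Tally weights:
  weight 0: 1 codewords.
  weight 2: 1 codewords.
  weight 3: 1 codewords.
  weight 4: 2 codewords.
  weight 5: 3 codewords.
Minimum distance d = smallest w > 0 with A_w > 0 = 2.
Sanity: Σ A_w = 8 = 2^3 = 8 ✓.


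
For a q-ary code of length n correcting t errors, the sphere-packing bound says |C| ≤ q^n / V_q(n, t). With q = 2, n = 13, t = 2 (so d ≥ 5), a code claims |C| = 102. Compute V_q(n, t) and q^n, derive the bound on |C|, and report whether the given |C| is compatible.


V_q(n, t) = 92, q^n = 8192, Hamming bound = 89, |C| = 102 > bound (violated).

Step 1: Compute V_q(n, t) = Σ_{j=0}^2 C(n, j) (q−1)^j.
  j = 0: C(13,0)·(1)^0 = 1·1 = 1.
  j = 1: C(13,1)·(1)^1 = 13·1 = 13.
  j = 2: C(13,2)·(1)^2 = 78·1 = 78.
  V_q(n, t) = 1 + 13 + 78 = 92.
Step 2: q^n = 2^13 = 8192.
Step 3: Hamming bound ⌊q^n / V_q(n,t)⌋ = ⌊8192/92⌋ = 89.
Step 4: Compare |C| = 102 to 89: violated.
The claimed |C| lies above the Hamming bound, so no 2-ary code of length 13 with d ≥ 5 can have 102 codewords.


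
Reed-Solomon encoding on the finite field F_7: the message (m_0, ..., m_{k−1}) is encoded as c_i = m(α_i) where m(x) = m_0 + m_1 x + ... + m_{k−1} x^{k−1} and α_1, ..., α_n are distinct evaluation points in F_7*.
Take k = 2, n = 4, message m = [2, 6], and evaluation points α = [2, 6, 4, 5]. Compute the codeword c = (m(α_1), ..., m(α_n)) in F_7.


c = [0, 3, 5, 4]

Message polynomial: m(x) = 2 + 6·x (mod 7).
For each evaluation point α_i, compute m(α_i) mod 7:
  α_1 = 2: Horner steps 6 → 0, so m(2) = 0.
  α_2 = 6: Horner steps 6 → 3, so m(6) = 3.
  α_3 = 4: Horner steps 6 → 5, so m(4) = 5.
  α_4 = 5: Horner steps 6 → 4, so m(5) = 4.
Codeword c = [0, 3, 5, 4] ∈ F_7^4.


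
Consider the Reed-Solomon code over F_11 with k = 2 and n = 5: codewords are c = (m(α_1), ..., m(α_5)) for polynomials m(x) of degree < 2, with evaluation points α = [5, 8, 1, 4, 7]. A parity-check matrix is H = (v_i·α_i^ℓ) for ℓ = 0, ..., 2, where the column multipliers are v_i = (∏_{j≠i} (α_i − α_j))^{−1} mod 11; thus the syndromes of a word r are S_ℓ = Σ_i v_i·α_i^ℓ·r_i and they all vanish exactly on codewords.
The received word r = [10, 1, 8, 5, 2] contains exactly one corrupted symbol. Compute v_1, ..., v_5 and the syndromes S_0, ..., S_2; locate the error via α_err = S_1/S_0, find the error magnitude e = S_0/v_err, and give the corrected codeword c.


S = (3, 4, 9), error at position 1, error magnitude e = 6, c = [4, 1, 8, 5, 2].

Step 1: column multipliers v_i = (∏_{j≠i}(α_i − α_j))^{−1} mod 11.
  i = 1 (α = 5): (5−8)(5−1)(5−4)(5−7) = (−3)·4·1·(−2) = 24 ≡ 2, so v_1 = 2^{−1} = 6 (mod 11).
  i = 2 (α = 8): (8−5)(8−1)(8−4)(8−7) = 3·7·4·1 = 84 ≡ 7, so v_2 = 7^{−1} = 8 (mod 11).
  i = 3 (α = 1): (1−5)(1−8)(1−4)(1−7) = (−4)·(−7)·(−3)·(−6) = 504 ≡ 9, so v_3 = 9^{−1} = 5 (mod 11).
  i = 4 (α = 4): (4−5)(4−8)(4−1)(4−7) = (−1)·(−4)·3·(−3) = −36 ≡ 8, so v_4 = 8^{−1} = 7 (mod 11).
  i = 5 (α = 7): (7−5)(7−8)(7−1)(7−4) = 2·(−1)·6·3 = −36 ≡ 8, so v_5 = 8^{−1} = 7 (mod 11).
  v = [6, 8, 5, 7, 7].
Step 2: syndromes of r = [10, 1, 8, 5, 2] (all sums mod 11).
  S_0 = Σ v_i r_i = 6·10 + 8·1 + 5·8 + 7·5 + 7·2 = 157 ≡ 3.
  S_1 = Σ v_i α_i r_i = 6·5·10 + 8·8·1 + 5·1·8 + 7·4·5 + 7·7·2 = 642 ≡ 4.
  α_i^2 mod 11 = [3, 9, 1, 5, 5].
  S_2 = Σ v_i α_i^2 r_i = 6·3·10 + 8·9·1 + 5·1·8 + 7·5·5 + 7·5·2 = 537 ≡ 9.
  S = (3, 4, 9) ≠ 0, so r is not a codeword (an error is present).
Step 3: locate the error. For a single error e at position i, S_ℓ = v_i·e·α_i^ℓ, so α_err = S_1/S_0.
  S_0^{−1} = 3^{−1} = 4 (mod 11), so α_err = 4·4 = 16 ≡ 5 = α_1. Error position i = 1.
  Consistency check: S_2/S_1 = 9·3 = 27 ≡ 5 = α_err ✓ (single-error assumption holds).
Step 4: error magnitude e = S_0/v_1 = S_0·∏_{j≠1}(α_1 − α_j) = 3·2 = 6 ≡ 6 (mod 11).
Step 5: correct position 1: c_1 = r_1 − e = 10 − 6 ≡ 4 (mod 11). Hence c = [4, 1, 8, 5, 2].
  Check: interpolating c through the α_i gives m(x) = 9 + 10·x (degree < 2) with m(α_i) = c_i for every i, so c is indeed a codeword.


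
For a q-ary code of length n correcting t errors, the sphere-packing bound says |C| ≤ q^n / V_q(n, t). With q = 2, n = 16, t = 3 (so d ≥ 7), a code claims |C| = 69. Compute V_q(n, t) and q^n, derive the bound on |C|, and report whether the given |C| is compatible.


V_q(n, t) = 697, q^n = 65536, Hamming bound = 94, |C| = 69 ≤ bound (satisfied).

Step 1: Compute V_q(n, t) = Σ_{j=0}^3 C(n, j) (q−1)^j.
  j = 0: C(16,0)·(1)^0 = 1·1 = 1.
  j = 1: C(16,1)·(1)^1 = 16·1 = 16.
  j = 2: C(16,2)·(1)^2 = 120·1 = 120.
  j = 3: C(16,3)·(1)^3 = 560·1 = 560.
  V_q(n, t) = 1 + 16 + 120 + 560 = 697.
Step 2: q^n = 2^16 = 65536.
Step 3: Hamming bound ⌊q^n / V_q(n,t)⌋ = ⌊65536/697⌋ = 94.
Step 4: Compare |C| = 69 to 94: satisfied.
The claimed |C| lies below the Hamming bound.


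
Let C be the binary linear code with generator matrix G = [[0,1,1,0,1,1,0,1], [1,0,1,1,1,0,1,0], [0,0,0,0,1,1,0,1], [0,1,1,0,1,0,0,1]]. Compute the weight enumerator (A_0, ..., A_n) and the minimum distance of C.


Weight distribution: A_0 = 1, A_1 = 1, A_2 = 2, A_3 = 2, A_4 = 1, A_5 = 5, A_6 = 4. Minimum distance d = 1.

Enumerate all 2^4 = 16 messages m ∈ F_2^4.
For each, compute codeword c = mG in F_2^8, then tally its weight.
  m = 0000 → c = 00000000, weight = 0.
  m = 1000 → c = 01101101, weight = 5.
  m = 0100 → c = 10111010, weight = 5.
  m = 1100 → c = 11010111, weight = 6.
  m = 0010 → c = 00001101, weight = 3.
  m = 1010 → c = 01100000, weight = 2.
  m = 0110 → c = 10110111, weight = 6.
  m = 1110 → c = 11011010, weight = 5.
  m = 0001 → c = 01101001, weight = 4.
  m = 1001 → c = 00000100, weight = 1.
  m = 0101 → c = 11010011, weight = 5.
  m = 1101 → c = 10111110, weight = 6.
  m = 0011 → c = 01100100, weight = 3.
  m = 1011 → c = 00001001, weight = 2.
  m = 0111 → c = 11011110, weight = 6.
  m = 1111 → c = 10110011, weight = 5.
Tally weights:
  weight 0: 1 codewords.
  weight 1: 1 codewords.
  weight 2: 2 codewords.
  weight 3: 2 codewords.
  weight 4: 1 codewords.
  weight 5: 5 codewords.
  weight 6: 4 codewords.
Minimum distance d = smallest w > 0 with A_w > 0 = 1.
Sanity: Σ A_w = 16 = 2^4 = 16 ✓.


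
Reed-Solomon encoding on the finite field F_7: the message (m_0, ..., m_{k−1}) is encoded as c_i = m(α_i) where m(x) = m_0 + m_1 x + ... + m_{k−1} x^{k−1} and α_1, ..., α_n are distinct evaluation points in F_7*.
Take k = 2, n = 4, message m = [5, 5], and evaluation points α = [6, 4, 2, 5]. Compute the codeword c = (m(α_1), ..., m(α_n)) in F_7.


c = [0, 4, 1, 2]

Message polynomial: m(x) = 5 + 5·x (mod 7).
For each evaluation point α_i, compute m(α_i) mod 7:
  α_1 = 6: Horner steps 5 → 0, so m(6) = 0.
  α_2 = 4: Horner steps 5 → 4, so m(4) = 4.
  α_3 = 2: Horner steps 5 → 1, so m(2) = 1.
  α_4 = 5: Horner steps 5 → 2, so m(5) = 2.
Codeword c = [0, 4, 1, 2] ∈ F_7^4.


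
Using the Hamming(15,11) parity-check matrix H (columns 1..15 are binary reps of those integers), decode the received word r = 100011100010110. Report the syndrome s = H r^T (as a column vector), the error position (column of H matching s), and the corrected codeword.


s = (1, 1, 0, 1)^T, error position = 13, corrected codeword c = 100011100010010

Compute s = H r^T mod 2 one row at a time:
  s_1 = 0 + 0 + 0 + 1 + 0 + 1 + 1 + 0 = 3 ≡ 1 (mod 2).
  s_2 = 0 + 1 + 1 + 1 + 0 + 1 + 1 + 0 = 5 ≡ 1 (mod 2).
  s_3 = 0 + 0 + 1 + 1 + 0 + 1 + 1 + 0 = 4 ≡ 0 (mod 2).
  s_4 = 1 + 0 + 1 + 1 + 0 + 1 + 1 + 0 = 5 ≡ 1 (mod 2).
s = (1, 1, 0, 1)^T — this equals column 13 of H (binary 1101), so error is at position 13.
Correct: flip bit 13 of r = 100011100010110 to get c = 100011100010010.


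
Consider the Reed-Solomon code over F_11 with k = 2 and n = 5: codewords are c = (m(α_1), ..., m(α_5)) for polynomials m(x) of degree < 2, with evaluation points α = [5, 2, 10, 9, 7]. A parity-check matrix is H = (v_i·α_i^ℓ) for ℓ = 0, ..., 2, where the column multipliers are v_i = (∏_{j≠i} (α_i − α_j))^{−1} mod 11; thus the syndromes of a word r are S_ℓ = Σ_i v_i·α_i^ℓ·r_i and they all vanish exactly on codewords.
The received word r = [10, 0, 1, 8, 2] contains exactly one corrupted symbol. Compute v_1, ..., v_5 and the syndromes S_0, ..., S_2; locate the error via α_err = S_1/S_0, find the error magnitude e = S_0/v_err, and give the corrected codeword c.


S = (8, 6, 10), error at position 4, error magnitude e = 3, c = [10, 0, 1, 5, 2].

Step 1: column multipliers v_i = (∏_{j≠i}(α_i − α_j))^{−1} mod 11.
  i = 1 (α = 5): (5−2)(5−10)(5−9)(5−7) = 3·(−5)·(−4)·(−2) = −120 ≡ 1, so v_1 = 1^{−1} = 1 (mod 11).
  i = 2 (α = 2): (2−5)(2−10)(2−9)(2−7) = (−3)·(−8)·(−7)·(−5) = 840 ≡ 4, so v_2 = 4^{−1} = 3 (mod 11).
  i = 3 (α = 10): (10−5)(10−2)(10−9)(10−7) = 5·8·1·3 = 120 ≡ 10, so v_3 = 10^{−1} = 10 (mod 11).
  i = 4 (α = 9): (9−5)(9−2)(9−10)(9−7) = 4·7·(−1)·2 = −56 ≡ 10, so v_4 = 10^{−1} = 10 (mod 11).
  i = 5 (α = 7): (7−5)(7−2)(7−10)(7−9) = 2·5·(−3)·(−2) = 60 ≡ 5, so v_5 = 5^{−1} = 9 (mod 11).
  v = [1, 3, 10, 10, 9].
Step 2: syndromes of r = [10, 0, 1, 8, 2] (all sums mod 11).
  S_0 = Σ v_i r_i = 1·10 + 3·0 + 10·1 + 10·8 + 9·2 = 118 ≡ 8.
  S_1 = Σ v_i α_i r_i = 1·5·10 + 3·2·0 + 10·10·1 + 10·9·8 + 9·7·2 = 996 ≡ 6.
  α_i^2 mod 11 = [3, 4, 1, 4, 5].
  S_2 = Σ v_i α_i^2 r_i = 1·3·10 + 3·4·0 + 10·1·1 + 10·4·8 + 9·5·2 = 450 ≡ 10.
  S = (8, 6, 10) ≠ 0, so r is not a codeword (an error is present).
Step 3: locate the error. For a single error e at position i, S_ℓ = v_i·e·α_i^ℓ, so α_err = S_1/S_0.
  S_0^{−1} = 8^{−1} = 7 (mod 11), so α_err = 6·7 = 42 ≡ 9 = α_4. Error position i = 4.
  Consistency check: S_2/S_1 = 10·2 = 20 ≡ 9 = α_err ✓ (single-error assumption holds).
Step 4: error magnitude e = S_0/v_4 = S_0·∏_{j≠4}(α_4 − α_j) = 8·10 = 80 ≡ 3 (mod 11).
Step 5: correct position 4: c_4 = r_4 − e = 8 − 3 ≡ 5 (mod 11). Hence c = [10, 0, 1, 5, 2].
  Check: interpolating c through the α_i gives m(x) = 8 + 7·x (degree < 2) with m(α_i) = c_i for every i, so c is indeed a codeword.


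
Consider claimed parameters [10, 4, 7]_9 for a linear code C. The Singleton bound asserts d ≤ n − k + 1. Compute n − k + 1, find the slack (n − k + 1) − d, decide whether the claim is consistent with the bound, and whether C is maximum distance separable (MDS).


Singleton RHS = n − k + 1 = 7, slack = 0, bound satisfied, MDS.

Singleton bound: d ≤ n − k + 1.
Here n = 10, k = 4, so n − k + 1 = 7.
Given d = 7, check d ≤ 7: YES.
Slack = (n − k + 1) − d = 0.
The code is MDS (slack = 0).
Description: the claimed parameters are [10, 4, 7]_9; such a code would be MDS (meets Singleton bound).


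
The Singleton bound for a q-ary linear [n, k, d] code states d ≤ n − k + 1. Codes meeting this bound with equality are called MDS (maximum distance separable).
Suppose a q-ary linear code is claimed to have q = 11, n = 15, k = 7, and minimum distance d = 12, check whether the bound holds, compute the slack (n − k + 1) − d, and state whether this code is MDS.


Singleton RHS = n − k + 1 = 9, slack = -3, bound violated (no such code; not MDS).

Singleton bound: d ≤ n − k + 1.
Here n = 15, k = 7, so n − k + 1 = 9.
Given d = 12, check d ≤ 9: NO.
Slack = (n − k + 1) − d = -3.
The slack is negative: d = 12 exceeds n − k + 1 = 9 by 3, so the Singleton bound is violated and no linear [15, 7, 12]_11 code can exist. In particular it is not MDS (MDS requires d = n − k + 1 exactly).
Description: the claimed parameters are [15, 7, 12]_11; such a code would be impossible (violates the Singleton bound).


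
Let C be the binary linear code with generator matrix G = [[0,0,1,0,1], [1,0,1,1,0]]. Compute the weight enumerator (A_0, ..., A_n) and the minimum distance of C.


Weight distribution: A_0 = 1, A_2 = 1, A_3 = 2. Minimum distance d = 2.

Enumerate all 2^2 = 4 messages m ∈ F_2^2.
For each, compute codeword c = mG in F_2^5, then tally its weight.
  m = 00 → c = 00000, weight = 0.
  m = 10 → c = 00101, weight = 2.
  m = 01 → c = 10110, weight = 3.
  m = 11 → c = 10011, weight = 3.
Tally weights:
  weight 0: 1 codewords.
  weight 2: 1 codewords.
  weight 3: 2 codewords.
Minimum distance d = smallest w > 0 with A_w > 0 = 2.
Sanity: Σ A_w = 4 = 2^2 = 4 ✓.


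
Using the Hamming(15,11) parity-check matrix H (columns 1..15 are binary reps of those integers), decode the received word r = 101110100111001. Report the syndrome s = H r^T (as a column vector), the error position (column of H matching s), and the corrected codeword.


s = (0, 1, 1, 0)^T, error position = 6, corrected codeword c = 101111100111001

Compute s = H r^T mod 2 one row at a time:
  s_1 = 0 + 0 + 1 + 1 + 1 + 0 + 0 + 1 = 4 ≡ 0 (mod 2).
  s_2 = 1 + 1 + 0 + 1 + 1 + 0 + 0 + 1 = 5 ≡ 1 (mod 2).
  s_3 = 0 + 1 + 0 + 1 + 1 + 1 + 0 + 1 = 5 ≡ 1 (mod 2).
  s_4 = 1 + 1 + 1 + 1 + 0 + 1 + 0 + 1 = 6 ≡ 0 (mod 2).
s = (0, 1, 1, 0)^T — this equals column 6 of H (binary 0110), so error is at position 6.
Correct: flip bit 6 of r = 101110100111001 to get c = 101111100111001.


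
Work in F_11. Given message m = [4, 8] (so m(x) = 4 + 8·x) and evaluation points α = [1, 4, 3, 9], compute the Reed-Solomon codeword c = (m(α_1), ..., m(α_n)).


c = [1, 3, 6, 10]

Message polynomial: m(x) = 4 + 8·x (mod 11).
For each evaluation point α_i, compute m(α_i) mod 11:
  α_1 = 1: Horner steps 8 → 1, so m(1) = 1.
  α_2 = 4: Horner steps 8 → 3, so m(4) = 3.
  α_3 = 3: Horner steps 8 → 6, so m(3) = 6.
  α_4 = 9: Horner steps 8 → 10, so m(9) = 10.
Codeword c = [1, 3, 6, 10] ∈ F_11^4.


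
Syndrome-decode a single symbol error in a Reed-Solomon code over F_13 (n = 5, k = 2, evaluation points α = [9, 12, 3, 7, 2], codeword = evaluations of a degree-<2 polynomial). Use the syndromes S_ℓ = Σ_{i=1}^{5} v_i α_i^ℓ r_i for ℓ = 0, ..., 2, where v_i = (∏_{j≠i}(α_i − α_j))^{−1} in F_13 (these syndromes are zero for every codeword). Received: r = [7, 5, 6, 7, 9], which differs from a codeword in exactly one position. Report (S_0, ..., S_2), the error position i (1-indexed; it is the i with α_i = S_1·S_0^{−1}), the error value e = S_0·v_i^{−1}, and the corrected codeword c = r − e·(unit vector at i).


S = (4, 10, 12), error at position 1, error magnitude e = 6, c = [1, 5, 6, 7, 9].

Step 1: column multipliers v_i = (∏_{j≠i}(α_i − α_j))^{−1} mod 13.
  i = 1 (α = 9): (9−12)(9−3)(9−7)(9−2) = (−3)·6·2·7 = −252 ≡ 8, so v_1 = 8^{−1} = 5 (mod 13).
  i = 2 (α = 12): (12−9)(12−3)(12−7)(12−2) = 3·9·5·10 = 1350 ≡ 11, so v_2 = 11^{−1} = 6 (mod 13).
  i = 3 (α = 3): (3−9)(3−12)(3−7)(3−2) = (−6)·(−9)·(−4)·1 = −216 ≡ 5, so v_3 = 5^{−1} = 8 (mod 13).
  i = 4 (α = 7): (7−9)(7−12)(7−3)(7−2) = (−2)·(−5)·4·5 = 200 ≡ 5, so v_4 = 5^{−1} = 8 (mod 13).
  i = 5 (α = 2): (2−9)(2−12)(2−3)(2−7) = (−7)·(−10)·(−1)·(−5) = 350 ≡ 12, so v_5 = 12^{−1} = 12 (mod 13).
  v = [5, 6, 8, 8, 12].
Step 2: syndromes of r = [7, 5, 6, 7, 9] (all sums mod 13).
  S_0 = Σ v_i r_i = 5·7 + 6·5 + 8·6 + 8·7 + 12·9 = 277 ≡ 4.
  S_1 = Σ v_i α_i r_i = 5·9·7 + 6·12·5 + 8·3·6 + 8·7·7 + 12·2·9 = 1427 ≡ 10.
  α_i^2 mod 13 = [3, 1, 9, 10, 4].
  S_2 = Σ v_i α_i^2 r_i = 5·3·7 + 6·1·5 + 8·9·6 + 8·10·7 + 12·4·9 = 1559 ≡ 12.
  S = (4, 10, 12) ≠ 0, so r is not a codeword (an error is present).
Step 3: locate the error. For a single error e at position i, S_ℓ = v_i·e·α_i^ℓ, so α_err = S_1/S_0.
  S_0^{−1} = 4^{−1} = 10 (mod 13), so α_err = 10·10 = 100 ≡ 9 = α_1. Error position i = 1.
  Consistency check: S_2/S_1 = 12·4 = 48 ≡ 9 = α_err ✓ (single-error assumption holds).
Step 4: error magnitude e = S_0/v_1 = S_0·∏_{j≠1}(α_1 − α_j) = 4·8 = 32 ≡ 6 (mod 13).
Step 5: correct position 1: c_1 = r_1 − e = 7 − 6 ≡ 1 (mod 13). Hence c = [1, 5, 6, 7, 9].
  Check: interpolating c through the α_i gives m(x) = 2 + 10·x (degree < 2) with m(α_i) = c_i for every i, so c is indeed a codeword.


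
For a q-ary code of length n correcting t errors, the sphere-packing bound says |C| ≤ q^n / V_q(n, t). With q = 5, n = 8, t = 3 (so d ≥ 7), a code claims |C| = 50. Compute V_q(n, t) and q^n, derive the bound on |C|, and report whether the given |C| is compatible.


V_q(n, t) = 4065, q^n = 390625, Hamming bound = 96, |C| = 50 ≤ bound (satisfied).

Step 1: Compute V_q(n, t) = Σ_{j=0}^3 C(n, j) (q−1)^j.
  j = 0: C(8,0)·(4)^0 = 1·1 = 1.
  j = 1: C(8,1)·(4)^1 = 8·4 = 32.
  j = 2: C(8,2)·(4)^2 = 28·16 = 448.
  j = 3: C(8,3)·(4)^3 = 56·64 = 3584.
  V_q(n, t) = 1 + 32 + 448 + 3584 = 4065.
Step 2: q^n = 5^8 = 390625.
Step 3: Hamming bound ⌊q^n / V_q(n,t)⌋ = ⌊390625/4065⌋ = 96.
Step 4: Compare |C| = 50 to 96: satisfied.
The claimed |C| lies below the Hamming bound.


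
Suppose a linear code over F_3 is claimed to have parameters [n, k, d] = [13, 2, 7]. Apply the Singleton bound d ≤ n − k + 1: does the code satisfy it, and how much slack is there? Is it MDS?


Singleton RHS = n − k + 1 = 12, slack = 5, bound satisfied, not MDS.

Singleton bound: d ≤ n − k + 1.
Here n = 13, k = 2, so n − k + 1 = 12.
Given d = 7, check d ≤ 12: YES.
Slack = (n − k + 1) − d = 5.
The code is NOT MDS (slack = 5 > 0).
Description: the claimed parameters are [13, 2, 7]_3; such a code would be non-MDS.
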